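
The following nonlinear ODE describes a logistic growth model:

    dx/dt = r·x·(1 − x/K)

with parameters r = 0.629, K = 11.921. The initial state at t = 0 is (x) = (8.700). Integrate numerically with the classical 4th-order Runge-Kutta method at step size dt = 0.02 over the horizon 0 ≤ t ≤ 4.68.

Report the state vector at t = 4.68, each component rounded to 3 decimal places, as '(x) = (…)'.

(x) = (11.693)

t=0.000: state=(8.700)
step 1 (dt=0.02): k1=(1.479), k2=(1.474), k3=(1.474), k4=(1.470); state += dt/6·(k1+2k2+2k3+k4)
t=0.020: state=(8.729)
t=0.040: state=(8.759)
t=0.060: state=(8.788)
continuing one RK4 step at a time; state shown every 10 steps (Δt=0.2):
t=0.200: state=(8.987)
t=0.400: state=(9.256)
t=0.600: state=(9.508)
t=0.800: state=(9.741)
t=1.000: state=(9.956)
t=1.200: state=(10.154)
t=1.400: state=(10.335)
t=1.600: state=(10.500)
t=1.800: state=(10.650)
t=2.000: state=(10.786)
t=2.200: state=(10.909)
t=2.400: state=(11.019)
t=2.600: state=(11.119)
t=2.800: state=(11.208)
t=3.000: state=(11.288)
t=3.200: state=(11.359)
t=3.400: state=(11.423)
t=3.600: state=(11.479)
t=3.800: state=(11.530)
t=4.000: state=(11.575)
t=4.200: state=(11.615)
t=4.400: state=(11.650)
t=4.600: state=(11.681)
t=4.680: state=(11.693)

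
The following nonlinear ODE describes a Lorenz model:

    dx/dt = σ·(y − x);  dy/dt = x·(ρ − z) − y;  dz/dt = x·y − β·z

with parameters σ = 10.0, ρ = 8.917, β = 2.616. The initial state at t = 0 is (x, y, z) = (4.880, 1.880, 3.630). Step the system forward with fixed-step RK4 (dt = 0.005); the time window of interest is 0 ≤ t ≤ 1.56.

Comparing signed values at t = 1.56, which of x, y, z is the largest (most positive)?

largest component: z

t=0.000: state=(4.880, 1.880, 3.630)
step 1 (dt=0.005): k1=(-30.000, 23.921, -0.322), k2=(-28.652, 23.468, -0.173), k3=(-28.697, 23.485, -0.173), k4=(-27.391, 23.049, -0.033); state += dt/6·(k1+2k2+2k3+k4)
t=0.005: state=(4.737, 1.997, 3.629)
t=0.010: state=(4.606, 2.111, 3.630)
t=0.015: state=(4.487, 2.220, 3.631)
continuing one RK4 step at a time; state shown every 20 steps (Δt=0.1):
t=0.100: state=(3.699, 3.711, 3.808)
t=0.200: state=(4.242, 5.146, 4.475)
t=0.300: state=(5.281, 6.359, 5.894)
t=0.400: state=(6.195, 6.841, 7.956)
t=0.500: state=(6.409, 6.156, 9.818)
t=0.600: state=(5.751, 4.776, 10.503)
t=0.700: state=(4.682, 3.623, 9.984)
t=0.800: state=(3.775, 3.057, 8.896)
t=0.900: state=(3.267, 2.963, 7.759)
t=1.000: state=(3.142, 3.180, 6.826)
t=1.100: state=(3.318, 3.621, 6.215)
t=1.200: state=(3.726, 4.228, 6.001)
t=1.300: state=(4.293, 4.905, 6.240)
t=1.400: state=(4.900, 5.470, 6.924)
t=1.500: state=(5.364, 5.689, 7.885)
t=1.560: state=(5.493, 5.592, 8.448)
compare at T: x=5.493, y=5.592, z=8.448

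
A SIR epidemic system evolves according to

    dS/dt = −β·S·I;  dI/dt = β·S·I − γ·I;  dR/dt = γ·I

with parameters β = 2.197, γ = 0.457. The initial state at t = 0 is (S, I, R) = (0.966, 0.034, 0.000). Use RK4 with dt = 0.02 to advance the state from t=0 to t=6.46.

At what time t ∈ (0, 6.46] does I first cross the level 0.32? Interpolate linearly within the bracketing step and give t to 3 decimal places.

t = 1.668

t=0.000: state=(0.966, 0.034, 0.000)
step 1 (dt=0.02): k1=(-0.072, 0.057, 0.016), k2=(-0.073, 0.058, 0.016), k3=(-0.073, 0.058, 0.016), k4=(-0.074, 0.058, 0.016); state += dt/6·(k1+2k2+2k3+k4)
t=0.020: state=(0.965, 0.035, 0.000)
t=0.040: state=(0.963, 0.036, 0.001)
t=0.060: state=(0.961, 0.038, 0.001)
continuing one RK4 step at a time; state shown every 25 steps (Δt=0.5):
t=0.500: state=(0.912, 0.076, 0.012)
t=1.000: state=(0.806, 0.157, 0.038)
t=1.500: state=(0.637, 0.277, 0.087)
t=1.660: state=(0.574, 0.318, 0.108)
next step: t=1.680: state=(0.566, 0.323, 0.111) — I has crossed 0.32
linear interpolation between t=1.660 (0.31800) and t=1.680 (0.32310) → t≈1.668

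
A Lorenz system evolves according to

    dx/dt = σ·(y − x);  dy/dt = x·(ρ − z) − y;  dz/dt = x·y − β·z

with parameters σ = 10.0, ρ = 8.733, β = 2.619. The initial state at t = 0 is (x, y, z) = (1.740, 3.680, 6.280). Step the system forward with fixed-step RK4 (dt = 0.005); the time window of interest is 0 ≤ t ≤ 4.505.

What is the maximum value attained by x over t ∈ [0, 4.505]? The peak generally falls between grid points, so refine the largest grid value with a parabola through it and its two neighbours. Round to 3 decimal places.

t=0.000: state=(1.740, 3.680, 6.280)
step 1 (dt=0.005): k1=(19.400, 0.588, -10.044), k2=(18.930, 0.751, -9.797), k3=(18.946, 0.746, -9.802), k4=(18.490, 0.907, -9.560); state += dt/6·(k1+2k2+2k3+k4)
t=0.005: state=(1.835, 3.684, 6.231)
t=0.010: state=(1.925, 3.689, 6.184)
t=0.015: state=(2.011, 3.696, 6.140)
continuing one RK4 step at a time; state shown every 40 steps (Δt=0.2):
t=0.200: state=(3.886, 4.651, 5.708)
t=0.400: state=(5.247, 5.748, 7.277)
t=0.600: state=(5.439, 5.110, 9.059)
t=0.800: state=(4.411, 3.885, 8.738)
t=1.000: state=(3.753, 3.647, 7.453)
t=1.200: state=(3.931, 4.182, 6.714)
t=1.400: state=(4.579, 4.916, 7.037)
t=1.600: state=(5.020, 5.072, 8.014)
t=1.800: state=(4.774, 4.525, 8.440)
t=2.000: state=(4.283, 4.097, 7.978)
t=2.200: state=(4.134, 4.172, 7.383)
t=2.400: state=(4.371, 4.541, 7.255)
t=2.600: state=(4.685, 4.795, 7.633)
t=2.800: state=(4.734, 4.673, 8.032)
t=3.000: state=(4.517, 4.392, 8.011)
t=3.200: state=(4.335, 4.293, 7.704)
t=3.400: state=(4.362, 4.423, 7.497)
t=3.600: state=(4.522, 4.602, 7.574)
t=3.800: state=(4.623, 4.635, 7.798)
t=4.000: state=(4.571, 4.517, 7.901)
t=4.200: state=(4.456, 4.409, 7.803)
t=4.400: state=(4.414, 4.420, 7.655)
t=4.505: state=(4.434, 4.465, 7.618)
largest grid value and its neighbours: x(0.515)=5.57072, x(0.520)=5.57178, x(0.525)=5.57169
parabola through these three points peaks at t≈0.522 with x≈5.57188

max x = 5.572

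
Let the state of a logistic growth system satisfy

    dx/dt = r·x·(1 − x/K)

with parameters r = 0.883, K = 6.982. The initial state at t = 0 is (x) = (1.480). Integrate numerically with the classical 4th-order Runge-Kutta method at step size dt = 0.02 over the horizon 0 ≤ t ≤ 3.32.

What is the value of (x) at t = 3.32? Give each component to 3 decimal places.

(x) = (5.827)

t=0.000: state=(1.480)
step 1 (dt=0.02): k1=(1.030), k2=(1.035), k3=(1.035), k4=(1.040); state += dt/6·(k1+2k2+2k3+k4)
t=0.020: state=(1.501)
t=0.040: state=(1.522)
t=0.060: state=(1.543)
continuing one RK4 step at a time; state shown every 10 steps (Δt=0.2):
t=0.200: state=(1.696)
t=0.400: state=(1.933)
t=0.600: state=(2.190)
t=0.800: state=(2.463)
t=1.000: state=(2.752)
t=1.200: state=(3.051)
t=1.400: state=(3.357)
t=1.600: state=(3.665)
t=1.800: state=(3.970)
t=2.000: state=(4.268)
t=2.200: state=(4.555)
t=2.400: state=(4.827)
t=2.600: state=(5.080)
t=2.800: state=(5.315)
t=3.000: state=(5.528)
t=3.200: state=(5.721)
t=3.320: state=(5.827)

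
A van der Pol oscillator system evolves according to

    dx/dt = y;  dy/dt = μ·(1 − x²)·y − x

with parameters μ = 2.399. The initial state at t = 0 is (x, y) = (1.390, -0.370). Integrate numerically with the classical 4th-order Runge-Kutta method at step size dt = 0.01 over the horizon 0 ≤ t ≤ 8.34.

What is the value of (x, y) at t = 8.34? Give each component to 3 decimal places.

(x, y) = (1.305, -0.545)

t=0.000: state=(1.390, -0.370)
step 1 (dt=0.01): k1=(-0.370, -0.563), k2=(-0.373, -0.559), k3=(-0.373, -0.559), k4=(-0.376, -0.556); state += dt/6·(k1+2k2+2k3+k4)
t=0.010: state=(1.386, -0.376)
t=0.020: state=(1.382, -0.381)
t=0.030: state=(1.379, -0.387)
continuing one RK4 step at a time; state shown every 50 steps (Δt=0.5):
t=0.500: state=(1.139, -0.644)
t=1.000: state=(0.692, -1.270)
t=1.500: state=(-0.447, -3.780)
t=2.000: state=(-1.968, -0.724)
t=2.500: state=(-1.964, 0.253)
t=3.000: state=(-1.821, 0.312)
t=3.500: state=(-1.652, 0.366)
t=4.000: state=(-1.449, 0.456)
t=4.500: state=(-1.181, 0.644)
t=5.000: state=(-0.750, 1.192)
t=5.500: state=(0.295, 3.503)
t=6.000: state=(1.935, 1.043)
t=6.500: state=(1.977, -0.242)
t=7.000: state=(1.836, -0.307)
t=7.500: state=(1.671, -0.359)
t=8.000: state=(1.472, -0.444)
t=8.340: state=(1.305, -0.545)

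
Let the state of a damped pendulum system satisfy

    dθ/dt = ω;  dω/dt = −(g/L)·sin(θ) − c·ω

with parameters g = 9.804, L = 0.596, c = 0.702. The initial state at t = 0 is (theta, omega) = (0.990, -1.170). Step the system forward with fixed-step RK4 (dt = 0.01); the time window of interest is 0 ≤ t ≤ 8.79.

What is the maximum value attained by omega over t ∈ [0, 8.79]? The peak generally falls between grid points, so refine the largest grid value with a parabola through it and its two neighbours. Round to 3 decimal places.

max omega = 2.672

t=0.000: state=(0.990, -1.170)
step 1 (dt=0.01): k1=(-1.170, -12.931), k2=(-1.235, -12.833), k3=(-1.234, -12.830), k4=(-1.298, -12.729); state += dt/6·(k1+2k2+2k3+k4)
t=0.010: state=(0.978, -1.298)
t=0.020: state=(0.964, -1.425)
t=0.030: state=(0.949, -1.549)
continuing one RK4 step at a time; state shown every 50 steps (Δt=0.5):
t=0.500: state=(-0.452, -2.603)
t=1.000: state=(-0.421, 2.364)
t=1.500: state=(0.571, 0.338)
t=2.000: state=(-0.085, -1.907)
t=2.500: state=(-0.341, 1.043)
t=3.000: state=(0.296, 0.608)
t=3.500: state=(0.030, -1.169)
t=4.000: state=(-0.229, 0.401)
t=4.500: state=(0.143, 0.533)
t=5.000: state=(0.058, -0.668)
t=5.500: state=(-0.142, 0.107)
t=6.000: state=(0.062, 0.392)
t=6.500: state=(0.055, -0.360)
t=7.000: state=(-0.084, -0.014)
t=7.500: state=(0.022, 0.264)
t=8.000: state=(0.043, -0.182)
t=8.500: state=(-0.047, -0.053)
t=8.790: state=(-0.031, 0.144)
largest grid value and its neighbours: omega(1.110)=2.66989, omega(1.120)=2.67182, omega(1.130)=2.66939
parabola through these three points peaks at t≈1.119 with omega≈2.67183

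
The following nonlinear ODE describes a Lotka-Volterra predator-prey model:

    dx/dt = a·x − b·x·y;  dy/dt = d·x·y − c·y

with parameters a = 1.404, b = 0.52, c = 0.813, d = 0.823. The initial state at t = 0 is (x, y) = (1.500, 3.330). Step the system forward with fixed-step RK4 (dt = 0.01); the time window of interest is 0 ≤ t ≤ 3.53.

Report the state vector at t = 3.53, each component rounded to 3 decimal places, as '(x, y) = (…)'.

(x, y) = (0.750, 1.858)

t=0.000: state=(1.500, 3.330)
step 1 (dt=0.01): k1=(-0.491, 1.404), k2=(-0.496, 1.400), k3=(-0.496, 1.400), k4=(-0.501, 1.396); state += dt/6·(k1+2k2+2k3+k4)
t=0.010: state=(1.495, 3.344)
t=0.020: state=(1.490, 3.358)
t=0.030: state=(1.485, 3.372)
continuing one RK4 step at a time; state shown every 20 steps (Δt=0.2):
t=0.200: state=(1.385, 3.590)
t=0.400: state=(1.249, 3.791)
t=0.600: state=(1.107, 3.912)
t=0.800: state=(0.974, 3.945)
t=1.000: state=(0.857, 3.897)
t=1.200: state=(0.761, 3.783)
t=1.400: state=(0.685, 3.621)
t=1.600: state=(0.629, 3.428)
t=1.800: state=(0.589, 3.220)
t=2.000: state=(0.565, 3.009)
t=2.200: state=(0.553, 2.803)
t=2.400: state=(0.552, 2.609)
t=2.600: state=(0.563, 2.430)
t=2.800: state=(0.584, 2.270)
t=3.000: state=(0.615, 2.129)
t=3.200: state=(0.657, 2.009)
t=3.400: state=(0.710, 1.910)
t=3.530: state=(0.750, 1.858)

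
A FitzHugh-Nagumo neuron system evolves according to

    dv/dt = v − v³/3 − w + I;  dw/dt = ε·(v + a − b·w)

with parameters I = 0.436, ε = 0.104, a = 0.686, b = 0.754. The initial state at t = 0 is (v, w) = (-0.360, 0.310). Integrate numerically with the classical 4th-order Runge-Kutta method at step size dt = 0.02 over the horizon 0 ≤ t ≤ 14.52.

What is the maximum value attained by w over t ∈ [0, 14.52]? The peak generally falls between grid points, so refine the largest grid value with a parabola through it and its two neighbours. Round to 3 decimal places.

max w = 0.312

t=0.000: state=(-0.360, 0.310)
step 1 (dt=0.02): k1=(-0.218, 0.010), k2=(-0.220, 0.009), k3=(-0.220, 0.009), k4=(-0.222, 0.009); state += dt/6·(k1+2k2+2k3+k4)
t=0.020: state=(-0.364, 0.310)
t=0.040: state=(-0.369, 0.310)
t=0.060: state=(-0.373, 0.311)
continuing one RK4 step at a time; state shown every 25 steps (Δt=0.5):
t=0.500: state=(-0.496, 0.311)
t=1.000: state=(-0.692, 0.304)
t=1.500: state=(-0.937, 0.286)
t=2.000: state=(-1.184, 0.256)
t=2.500: state=(-1.371, 0.216)
t=3.000: state=(-1.476, 0.169)
t=3.500: state=(-1.518, 0.121)
t=4.000: state=(-1.522, 0.074)
t=4.500: state=(-1.507, 0.029)
t=5.000: state=(-1.483, -0.014)
t=5.500: state=(-1.454, -0.053)
t=6.000: state=(-1.423, -0.089)
t=6.500: state=(-1.391, -0.123)
t=7.000: state=(-1.358, -0.153)
t=7.500: state=(-1.325, -0.181)
t=8.000: state=(-1.291, -0.205)
t=8.500: state=(-1.257, -0.228)
t=9.000: state=(-1.223, -0.247)
t=9.500: state=(-1.188, -0.264)
t=10.000: state=(-1.152, -0.279)
t=10.500: state=(-1.115, -0.291)
t=11.000: state=(-1.078, -0.300)
t=11.500: state=(-1.039, -0.308)
t=12.000: state=(-0.999, -0.313)
t=12.500: state=(-0.957, -0.316)
t=13.000: state=(-0.912, -0.316)
t=13.500: state=(-0.863, -0.315)
t=14.000: state=(-0.810, -0.310)
t=14.500: state=(-0.749, -0.303)
t=14.520: state=(-0.746, -0.303)
largest grid value and its neighbours: w(0.340)=0.31178, w(0.360)=0.31178, w(0.380)=0.31177
parabola through these three points peaks at t≈0.355 with w≈0.31178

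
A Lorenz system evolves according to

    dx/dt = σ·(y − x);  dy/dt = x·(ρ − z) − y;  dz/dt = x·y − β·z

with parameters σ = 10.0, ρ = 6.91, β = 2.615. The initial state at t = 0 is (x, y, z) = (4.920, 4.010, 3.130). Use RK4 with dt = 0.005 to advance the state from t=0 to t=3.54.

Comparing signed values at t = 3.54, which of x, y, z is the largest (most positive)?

largest component: z

t=0.000: state=(4.920, 4.010, 3.130)
step 1 (dt=0.005): k1=(-9.100, 14.588, 11.544), k2=(-8.508, 14.324, 11.556), k3=(-8.529, 14.330, 11.559), k4=(-7.957, 14.073, 11.572); state += dt/6·(k1+2k2+2k3+k4)
t=0.005: state=(4.877, 4.082, 3.188)
t=0.010: state=(4.840, 4.151, 3.246)
t=0.015: state=(4.808, 4.218, 3.304)
continuing one RK4 step at a time; state shown every 40 steps (Δt=0.2):
t=0.200: state=(5.140, 5.475, 5.668)
t=0.400: state=(5.038, 4.581, 7.540)
t=0.600: state=(3.852, 3.290, 7.106)
t=0.800: state=(3.124, 2.970, 5.820)
t=1.000: state=(3.161, 3.326, 4.954)
t=1.200: state=(3.675, 3.992, 4.898)
t=1.400: state=(4.265, 4.492, 5.595)
t=1.600: state=(4.436, 4.371, 6.392)
t=1.800: state=(4.101, 3.877, 6.527)
t=2.000: state=(3.715, 3.581, 6.095)
t=2.200: state=(3.609, 3.634, 5.640)
t=2.400: state=(3.771, 3.891, 5.503)
t=2.600: state=(4.014, 4.119, 5.712)
t=2.800: state=(4.130, 4.134, 6.030)
t=3.000: state=(4.047, 3.972, 6.161)
t=3.200: state=(3.889, 3.821, 6.046)
t=3.400: state=(3.809, 3.800, 5.853)
t=3.540: state=(3.825, 3.855, 5.769)
compare at T: x=3.825, y=3.855, z=5.769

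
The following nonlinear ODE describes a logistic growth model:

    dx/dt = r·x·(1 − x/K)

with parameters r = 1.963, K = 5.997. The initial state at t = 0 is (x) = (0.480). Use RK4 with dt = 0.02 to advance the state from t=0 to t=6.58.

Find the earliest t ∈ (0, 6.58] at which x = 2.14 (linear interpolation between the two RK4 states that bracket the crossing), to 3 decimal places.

t = 0.944

t=0.000: state=(0.480)
step 1 (dt=0.02): k1=(0.867), k2=(0.881), k3=(0.881), k4=(0.896); state += dt/6·(k1+2k2+2k3+k4)
t=0.020: state=(0.498)
t=0.040: state=(0.516)
t=0.060: state=(0.535)
continuing one RK4 step at a time; state shown every 25 steps (Δt=0.5):
t=0.500: state=(1.130)
t=0.940: state=(2.130)
next step: t=0.960: state=(2.184) — x has crossed 2.14
linear interpolation between t=0.940 (2.12969) and t=0.960 (2.18391) → t≈0.944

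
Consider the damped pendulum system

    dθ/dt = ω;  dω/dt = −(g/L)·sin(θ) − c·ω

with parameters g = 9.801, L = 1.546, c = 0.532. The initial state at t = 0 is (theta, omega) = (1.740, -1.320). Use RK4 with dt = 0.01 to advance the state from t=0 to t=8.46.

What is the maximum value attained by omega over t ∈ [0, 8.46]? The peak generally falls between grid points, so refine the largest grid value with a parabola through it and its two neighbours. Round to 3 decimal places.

t=0.000: state=(1.740, -1.320)
step 1 (dt=0.01): k1=(-1.320, -5.547), k2=(-1.348, -5.539), k3=(-1.348, -5.539), k4=(-1.375, -5.531); state += dt/6·(k1+2k2+2k3+k4)
t=0.010: state=(1.727, -1.375)
t=0.020: state=(1.712, -1.431)
t=0.030: state=(1.698, -1.486)
continuing one RK4 step at a time; state shown every 50 steps (Δt=0.5):
t=0.500: state=(0.472, -3.397)
t=1.000: state=(-0.963, -1.718)
t=1.500: state=(-1.064, 1.206)
t=2.000: state=(-0.041, 2.382)
t=2.500: state=(0.785, 0.606)
t=3.000: state=(0.536, -1.406)
t=3.500: state=(-0.268, -1.387)
t=4.000: state=(-0.568, 0.254)
t=4.500: state=(-0.133, 1.224)
t=5.000: state=(0.358, 0.514)
t=5.500: state=(0.307, -0.640)
t=6.000: state=(-0.100, -0.764)
t=6.500: state=(-0.291, 0.062)
t=7.000: state=(-0.087, 0.621)
t=7.500: state=(0.175, 0.299)
t=8.000: state=(0.163, -0.310)
t=8.460: state=(-0.027, -0.419)
largest grid value and its neighbours: omega(1.920)=2.41470, omega(1.930)=2.41579, omega(1.940)=2.41537
parabola through these three points peaks at t≈1.932 with omega≈2.41582

max omega = 2.416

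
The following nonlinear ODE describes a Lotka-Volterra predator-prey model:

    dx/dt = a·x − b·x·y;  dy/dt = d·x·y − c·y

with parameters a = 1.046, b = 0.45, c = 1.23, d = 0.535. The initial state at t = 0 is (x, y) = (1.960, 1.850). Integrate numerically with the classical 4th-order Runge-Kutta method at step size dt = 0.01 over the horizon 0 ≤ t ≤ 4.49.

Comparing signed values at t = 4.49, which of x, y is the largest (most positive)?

t=0.000: state=(1.960, 1.850)
step 1 (dt=0.01): k1=(0.418, -0.336), k2=(0.420, -0.333), k3=(0.420, -0.333), k4=(0.422, -0.331); state += dt/6·(k1+2k2+2k3+k4)
t=0.010: state=(1.964, 1.847)
t=0.020: state=(1.968, 1.843)
t=0.030: state=(1.973, 1.840)
continuing one RK4 step at a time; state shown every 20 steps (Δt=0.2):
t=0.200: state=(2.051, 1.793)
t=0.400: state=(2.156, 1.755)
t=0.600: state=(2.271, 1.739)
t=0.800: state=(2.394, 1.745)
t=1.000: state=(2.519, 1.775)
t=1.200: state=(2.641, 1.829)
t=1.400: state=(2.752, 1.909)
t=1.600: state=(2.844, 2.014)
t=1.800: state=(2.908, 2.142)
t=2.000: state=(2.937, 2.291)
t=2.200: state=(2.924, 2.452)
t=2.400: state=(2.870, 2.615)
t=2.600: state=(2.776, 2.767)
t=2.800: state=(2.652, 2.893)
t=3.000: state=(2.509, 2.982)
t=3.200: state=(2.360, 3.025)
t=3.400: state=(2.215, 3.021)
t=3.600: state=(2.084, 2.973)
t=3.800: state=(1.973, 2.887)
t=4.000: state=(1.885, 2.775)
t=4.200: state=(1.820, 2.645)
t=4.400: state=(1.780, 2.507)
t=4.490: state=(1.769, 2.444)
compare at T: x=1.769, y=2.444

largest component: y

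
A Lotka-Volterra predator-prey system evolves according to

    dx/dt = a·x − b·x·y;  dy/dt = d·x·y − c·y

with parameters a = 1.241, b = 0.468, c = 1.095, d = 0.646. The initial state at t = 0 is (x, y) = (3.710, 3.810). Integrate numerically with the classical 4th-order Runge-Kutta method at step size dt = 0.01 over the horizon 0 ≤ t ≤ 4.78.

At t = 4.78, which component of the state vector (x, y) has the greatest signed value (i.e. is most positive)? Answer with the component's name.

t=0.000: state=(3.710, 3.810)
step 1 (dt=0.01): k1=(-2.011, 4.959), k2=(-2.049, 4.967), k3=(-2.049, 4.966), k4=(-2.086, 4.973); state += dt/6·(k1+2k2+2k3+k4)
t=0.010: state=(3.690, 3.860)
t=0.020: state=(3.668, 3.909)
t=0.030: state=(3.646, 3.959)
continuing one RK4 step at a time; state shown every 20 steps (Δt=0.2):
t=0.200: state=(3.178, 4.788)
t=0.400: state=(2.504, 5.555)
t=0.600: state=(1.870, 5.912)
t=0.800: state=(1.378, 5.848)
t=1.000: state=(1.038, 5.483)
t=1.200: state=(0.815, 4.959)
t=1.400: state=(0.675, 4.383)
t=1.600: state=(0.589, 3.819)
t=1.800: state=(0.542, 3.299)
t=2.000: state=(0.521, 2.838)
t=2.200: state=(0.522, 2.438)
t=2.400: state=(0.541, 2.097)
t=2.600: state=(0.578, 1.811)
t=2.800: state=(0.633, 1.573)
t=3.000: state=(0.706, 1.377)
t=3.200: state=(0.802, 1.219)
t=3.400: state=(0.923, 1.095)
t=3.600: state=(1.073, 1.000)
t=3.800: state=(1.256, 0.933)
t=4.000: state=(1.478, 0.894)
t=4.200: state=(1.744, 0.884)
t=4.400: state=(2.056, 0.907)
t=4.600: state=(2.414, 0.972)
t=4.780: state=(2.769, 1.079)
compare at T: x=2.769, y=1.079

largest component: x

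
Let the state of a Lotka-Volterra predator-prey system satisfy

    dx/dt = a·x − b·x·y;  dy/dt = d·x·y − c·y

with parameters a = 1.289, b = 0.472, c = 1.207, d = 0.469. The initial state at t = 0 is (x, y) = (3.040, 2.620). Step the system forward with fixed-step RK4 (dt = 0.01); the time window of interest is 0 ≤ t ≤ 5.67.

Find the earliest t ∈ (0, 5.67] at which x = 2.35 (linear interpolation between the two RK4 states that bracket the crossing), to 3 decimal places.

t = 1.767

t=0.000: state=(3.040, 2.620)
step 1 (dt=0.01): k1=(0.159, 0.573), k2=(0.155, 0.575), k3=(0.155, 0.575), k4=(0.151, 0.576); state += dt/6·(k1+2k2+2k3+k4)
t=0.010: state=(3.042, 2.626)
t=0.020: state=(3.043, 2.632)
t=0.030: state=(3.044, 2.637)
continuing one RK4 step at a time; state shown every 20 steps (Δt=0.2):
t=0.200: state=(3.055, 2.740)
t=0.400: state=(3.034, 2.864)
t=0.600: state=(2.979, 2.984)
t=0.800: state=(2.894, 3.088)
t=1.000: state=(2.787, 3.167)
t=1.200: state=(2.668, 3.213)
t=1.400: state=(2.548, 3.224)
t=1.600: state=(2.434, 3.198)
t=1.760: state=(2.353, 3.155)
next step: t=1.770: state=(2.349, 3.152) — x has crossed 2.35
linear interpolation between t=1.760 (2.35323) and t=1.770 (2.34854) → t≈1.767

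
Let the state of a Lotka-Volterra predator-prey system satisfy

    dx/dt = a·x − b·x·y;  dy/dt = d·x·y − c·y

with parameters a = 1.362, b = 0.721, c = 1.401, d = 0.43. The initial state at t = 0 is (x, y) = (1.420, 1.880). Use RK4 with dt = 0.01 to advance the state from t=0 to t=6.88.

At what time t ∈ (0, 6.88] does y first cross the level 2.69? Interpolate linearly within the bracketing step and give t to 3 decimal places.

t=0.000: state=(1.420, 1.880)
step 1 (dt=0.01): k1=(0.009, -1.486), k2=(0.017, -1.480), k3=(0.017, -1.480), k4=(0.024, -1.474); state += dt/6·(k1+2k2+2k3+k4)
t=0.010: state=(1.420, 1.865)
t=0.020: state=(1.420, 1.851)
t=0.030: state=(1.421, 1.836)
continuing one RK4 step at a time; state shown every 25 steps (Δt=0.25):
t=0.250: state=(1.467, 1.546)
t=0.500: state=(1.600, 1.283)
t=0.750: state=(1.819, 1.085)
t=1.000: state=(2.131, 0.945)
t=1.250: state=(2.548, 0.855)
t=1.500: state=(3.084, 0.814)
t=1.750: state=(3.742, 0.827)
t=2.000: state=(4.504, 0.907)
t=2.250: state=(5.301, 1.083)
t=2.500: state=(5.972, 1.401)
t=2.750: state=(6.246, 1.913)
t=3.000: state=(5.856, 2.600)
t=3.030: state=(5.761, 2.687)
next step: t=3.040: state=(5.727, 2.716) — y has crossed 2.69
linear interpolation between t=3.030 (2.68724) and t=3.040 (2.71612) → t≈3.031

t = 3.031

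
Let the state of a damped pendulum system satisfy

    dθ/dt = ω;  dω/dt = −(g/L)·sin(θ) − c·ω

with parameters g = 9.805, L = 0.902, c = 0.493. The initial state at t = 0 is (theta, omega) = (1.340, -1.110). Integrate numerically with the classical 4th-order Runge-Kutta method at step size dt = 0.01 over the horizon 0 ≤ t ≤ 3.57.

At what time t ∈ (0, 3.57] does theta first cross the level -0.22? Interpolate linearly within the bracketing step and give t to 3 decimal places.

t = 0.525

t=0.000: state=(1.340, -1.110)
step 1 (dt=0.01): k1=(-1.110, -10.035), k2=(-1.160, -9.996), k3=(-1.160, -9.996), k4=(-1.210, -9.956); state += dt/6·(k1+2k2+2k3+k4)
t=0.010: state=(1.328, -1.210)
t=0.020: state=(1.316, -1.309)
t=0.030: state=(1.302, -1.407)
continuing one RK4 step at a time; state shown every 20 steps (Δt=0.2):
t=0.200: state=(0.931, -2.892)
t=0.400: state=(0.244, -3.760)
t=0.520: state=(-0.201, -3.565)
next step: t=0.530: state=(-0.237, -3.524) — theta has crossed -0.22
linear interpolation between t=0.520 (-0.20148) and t=0.530 (-0.23693) → t≈0.525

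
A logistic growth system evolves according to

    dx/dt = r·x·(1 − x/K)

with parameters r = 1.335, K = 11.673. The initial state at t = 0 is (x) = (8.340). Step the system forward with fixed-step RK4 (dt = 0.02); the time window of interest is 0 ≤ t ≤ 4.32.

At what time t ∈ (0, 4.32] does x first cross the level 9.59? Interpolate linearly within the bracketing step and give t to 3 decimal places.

t=0.000: state=(8.340)
step 1 (dt=0.02): k1=(3.179), k2=(3.161), k3=(3.161), k4=(3.142); state += dt/6·(k1+2k2+2k3+k4)
t=0.020: state=(8.403)
t=0.040: state=(8.466)
t=0.060: state=(8.527)
continuing one RK4 step at a time; state shown every 10 steps (Δt=0.2):
t=0.200: state=(8.938)
t=0.400: state=(9.457)
t=0.440: state=(9.552)
next step: t=0.460: state=(9.597) — x has crossed 9.59
linear interpolation between t=0.440 (9.55153) and t=0.460 (9.59748) → t≈0.457

t = 0.457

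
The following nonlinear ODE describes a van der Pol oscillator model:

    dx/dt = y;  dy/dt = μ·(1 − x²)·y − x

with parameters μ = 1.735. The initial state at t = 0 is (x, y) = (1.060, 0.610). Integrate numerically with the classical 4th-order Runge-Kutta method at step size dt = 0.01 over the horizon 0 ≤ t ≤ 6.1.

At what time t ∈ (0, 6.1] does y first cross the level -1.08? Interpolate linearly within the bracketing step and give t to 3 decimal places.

t = 1.449

t=0.000: state=(1.060, 0.610)
step 1 (dt=0.01): k1=(0.610, -1.191), k2=(0.604, -1.199), k3=(0.604, -1.199), k4=(0.598, -1.208); state += dt/6·(k1+2k2+2k3+k4)
t=0.010: state=(1.066, 0.598)
t=0.020: state=(1.072, 0.586)
t=0.030: state=(1.078, 0.574)
continuing one RK4 step at a time; state shown every 20 steps (Δt=0.2):
t=0.200: state=(1.156, 0.349)
t=0.400: state=(1.199, 0.084)
t=0.600: state=(1.192, -0.151)
t=0.800: state=(1.141, -0.353)
t=1.000: state=(1.052, -0.541)
t=1.200: state=(0.924, -0.745)
t=1.400: state=(0.751, -1.002)
t=1.440: state=(0.709, -1.065)
next step: t=1.450: state=(0.698, -1.081) — y has crossed -1.08
linear interpolation between t=1.440 (-1.06480) and t=1.450 (-1.08123) → t≈1.449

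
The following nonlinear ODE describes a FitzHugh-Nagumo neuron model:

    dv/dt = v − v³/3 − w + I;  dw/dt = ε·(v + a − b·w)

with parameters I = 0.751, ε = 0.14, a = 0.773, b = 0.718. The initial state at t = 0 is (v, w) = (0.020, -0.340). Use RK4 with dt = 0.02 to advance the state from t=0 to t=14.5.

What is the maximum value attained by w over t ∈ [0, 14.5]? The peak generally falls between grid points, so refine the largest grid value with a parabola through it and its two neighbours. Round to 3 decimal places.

t=0.000: state=(0.020, -0.340)
step 1 (dt=0.02): k1=(1.111, 0.145), k2=(1.121, 0.147), k3=(1.121, 0.147), k4=(1.130, 0.148); state += dt/6·(k1+2k2+2k3+k4)
t=0.020: state=(0.042, -0.337)
t=0.040: state=(0.065, -0.334)
t=0.060: state=(0.088, -0.331)
continuing one RK4 step at a time; state shown every 25 steps (Δt=0.5):
t=0.500: state=(0.701, -0.247)
t=1.000: state=(1.468, -0.107)
t=1.500: state=(1.868, 0.067)
t=2.000: state=(1.943, 0.248)
t=2.500: state=(1.914, 0.421)
t=3.000: state=(1.860, 0.582)
t=3.500: state=(1.800, 0.731)
t=4.000: state=(1.737, 0.869)
t=4.500: state=(1.672, 0.995)
t=5.000: state=(1.606, 1.111)
t=5.500: state=(1.537, 1.217)
t=6.000: state=(1.466, 1.312)
t=6.500: state=(1.391, 1.398)
t=7.000: state=(1.312, 1.475)
t=7.500: state=(1.226, 1.542)
t=8.000: state=(1.132, 1.600)
t=8.500: state=(1.024, 1.648)
t=9.000: state=(0.898, 1.685)
t=9.500: state=(0.742, 1.712)
t=10.000: state=(0.534, 1.724)
t=10.500: state=(0.233, 1.719)
t=11.000: state=(-0.238, 1.689)
t=11.500: state=(-0.933, 1.620)
t=12.000: state=(-1.603, 1.505)
t=12.500: state=(-1.891, 1.362)
t=13.000: state=(-1.935, 1.217)
t=13.500: state=(-1.908, 1.079)
t=14.000: state=(-1.864, 0.950)
t=14.500: state=(-1.815, 0.831)
largest grid value and its neighbours: w(10.120)=1.72510, w(10.140)=1.72510, w(10.160)=1.72507
parabola through these three points peaks at t≈10.132 with w≈1.72510

max w = 1.725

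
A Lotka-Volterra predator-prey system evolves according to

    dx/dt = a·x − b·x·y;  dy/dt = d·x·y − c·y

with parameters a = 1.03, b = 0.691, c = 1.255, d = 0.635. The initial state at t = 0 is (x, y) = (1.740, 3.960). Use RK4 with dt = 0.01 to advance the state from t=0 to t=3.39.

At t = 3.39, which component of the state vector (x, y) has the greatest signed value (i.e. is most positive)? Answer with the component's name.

t=0.000: state=(1.740, 3.960)
step 1 (dt=0.01): k1=(-2.969, -0.594), k2=(-2.940, -0.631), k3=(-2.940, -0.631), k4=(-2.911, -0.667); state += dt/6·(k1+2k2+2k3+k4)
t=0.010: state=(1.711, 3.954)
t=0.020: state=(1.682, 3.947)
t=0.030: state=(1.654, 3.939)
continuing one RK4 step at a time; state shown every 20 steps (Δt=0.2):
t=0.200: state=(1.255, 3.718)
t=0.400: state=(0.947, 3.322)
t=0.600: state=(0.758, 2.877)
t=0.800: state=(0.645, 2.445)
t=1.000: state=(0.581, 2.056)
t=1.200: state=(0.550, 1.718)
t=1.400: state=(0.544, 1.432)
t=1.600: state=(0.558, 1.195)
t=1.800: state=(0.590, 1.000)
t=2.000: state=(0.638, 0.841)
t=2.200: state=(0.704, 0.712)
t=2.400: state=(0.790, 0.609)
t=2.600: state=(0.898, 0.527)
t=2.800: state=(1.030, 0.464)
t=3.000: state=(1.192, 0.415)
t=3.200: state=(1.386, 0.380)
t=3.390: state=(1.606, 0.359)
compare at T: x=1.606, y=0.359

largest component: x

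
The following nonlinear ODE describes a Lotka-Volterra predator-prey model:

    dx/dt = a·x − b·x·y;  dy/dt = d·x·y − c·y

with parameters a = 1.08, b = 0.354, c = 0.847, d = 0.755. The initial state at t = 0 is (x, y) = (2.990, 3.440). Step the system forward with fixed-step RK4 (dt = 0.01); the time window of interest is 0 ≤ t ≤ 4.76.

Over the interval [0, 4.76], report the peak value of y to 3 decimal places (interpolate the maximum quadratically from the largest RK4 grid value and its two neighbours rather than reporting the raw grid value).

t=0.000: state=(2.990, 3.440)
step 1 (dt=0.01): k1=(-0.412, 4.852), k2=(-0.437, 4.881), k3=(-0.437, 4.881), k4=(-0.463, 4.909); state += dt/6·(k1+2k2+2k3+k4)
t=0.010: state=(2.986, 3.489)
t=0.020: state=(2.981, 3.538)
t=0.030: state=(2.975, 3.588)
continuing one RK4 step at a time; state shown every 20 steps (Δt=0.2):
t=0.200: state=(2.804, 4.509)
t=0.400: state=(2.427, 5.661)
t=0.600: state=(1.945, 6.652)
t=0.800: state=(1.471, 7.262)
t=1.000: state=(1.083, 7.424)
t=1.200: state=(0.799, 7.215)
t=1.400: state=(0.604, 6.765)
t=1.600: state=(0.474, 6.190)
t=1.800: state=(0.387, 5.574)
t=2.000: state=(0.331, 4.966)
t=2.200: state=(0.295, 4.395)
t=2.400: state=(0.273, 3.872)
t=2.600: state=(0.262, 3.403)
t=2.800: state=(0.260, 2.988)
t=3.000: state=(0.264, 2.624)
t=3.200: state=(0.276, 2.307)
t=3.400: state=(0.294, 2.033)
t=3.600: state=(0.318, 1.797)
t=3.800: state=(0.350, 1.596)
t=4.000: state=(0.391, 1.424)
t=4.200: state=(0.441, 1.280)
t=4.400: state=(0.502, 1.160)
t=4.600: state=(0.576, 1.062)
t=4.760: state=(0.646, 0.998)
largest grid value and its neighbours: y(0.970)=7.42660, y(0.980)=7.42681, y(0.990)=7.42604
parabola through these three points peaks at t≈0.977 with y≈7.42685

max y = 7.427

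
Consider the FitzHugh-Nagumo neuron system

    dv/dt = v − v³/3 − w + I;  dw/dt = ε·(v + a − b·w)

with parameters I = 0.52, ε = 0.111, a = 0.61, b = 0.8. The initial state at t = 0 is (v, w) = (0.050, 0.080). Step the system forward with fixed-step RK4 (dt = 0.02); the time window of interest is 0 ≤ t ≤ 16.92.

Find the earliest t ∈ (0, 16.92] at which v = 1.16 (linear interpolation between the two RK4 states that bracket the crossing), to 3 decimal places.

t = 1.385

t=0.000: state=(0.050, 0.080)
step 1 (dt=0.02): k1=(0.490, 0.066), k2=(0.494, 0.067), k3=(0.494, 0.067), k4=(0.498, 0.067); state += dt/6·(k1+2k2+2k3+k4)
t=0.020: state=(0.060, 0.081)
t=0.040: state=(0.070, 0.083)
t=0.060: state=(0.080, 0.084)
continuing one RK4 step at a time; state shown every 50 steps (Δt=1):
t=1.000: state=(0.788, 0.179)
t=1.380: state=(1.155, 0.238)
next step: t=1.400: state=(1.174, 0.242) — v has crossed 1.16
linear interpolation between t=1.380 (1.15523) and t=1.400 (1.17359) → t≈1.385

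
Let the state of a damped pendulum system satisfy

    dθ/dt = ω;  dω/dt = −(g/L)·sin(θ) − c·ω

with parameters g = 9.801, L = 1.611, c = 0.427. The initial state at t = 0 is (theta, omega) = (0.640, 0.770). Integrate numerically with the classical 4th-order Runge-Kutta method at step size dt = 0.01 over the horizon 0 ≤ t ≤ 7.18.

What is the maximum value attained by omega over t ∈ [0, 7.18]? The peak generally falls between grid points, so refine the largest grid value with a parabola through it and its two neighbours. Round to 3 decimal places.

max omega = 1.147

t=0.000: state=(0.640, 0.770)
step 1 (dt=0.01): k1=(0.770, -3.962), k2=(0.750, -3.972), k3=(0.750, -3.972), k4=(0.730, -3.982); state += dt/6·(k1+2k2+2k3+k4)
t=0.010: state=(0.648, 0.730)
t=0.020: state=(0.655, 0.690)
t=0.030: state=(0.661, 0.650)
continuing one RK4 step at a time; state shown every 25 steps (Δt=0.25):
t=0.250: state=(0.707, -0.231)
t=0.500: state=(0.538, -1.067)
t=0.750: state=(0.208, -1.490)
t=1.000: state=(-0.160, -1.365)
t=1.250: state=(-0.436, -0.784)
t=1.500: state=(-0.536, -0.009)
t=1.750: state=(-0.447, 0.690)
t=2.000: state=(-0.216, 1.097)
t=2.250: state=(0.066, 1.089)
t=2.500: state=(0.297, 0.705)
t=2.750: state=(0.402, 0.122)
t=3.000: state=(0.360, -0.442)
t=3.250: state=(0.198, -0.803)
t=3.500: state=(-0.015, -0.851)
t=3.750: state=(-0.202, -0.599)
t=4.000: state=(-0.300, -0.166)
t=4.250: state=(-0.284, 0.278)
t=4.500: state=(-0.172, 0.584)
t=4.750: state=(-0.012, 0.658)
t=5.000: state=(0.137, 0.494)
t=5.250: state=(0.222, 0.176)
t=5.500: state=(0.222, -0.170)
t=5.750: state=(0.145, -0.423)
t=6.000: state=(0.026, -0.504)
t=6.250: state=(-0.091, -0.401)
t=6.500: state=(-0.164, -0.169)
t=6.750: state=(-0.173, 0.098)
t=7.000: state=(-0.120, 0.304)
t=7.180: state=(-0.058, 0.376)
largest grid value and its neighbours: omega(2.110)=1.14686, omega(2.120)=1.14718, omega(2.130)=1.14681
parabola through these three points peaks at t≈2.120 with omega≈1.14718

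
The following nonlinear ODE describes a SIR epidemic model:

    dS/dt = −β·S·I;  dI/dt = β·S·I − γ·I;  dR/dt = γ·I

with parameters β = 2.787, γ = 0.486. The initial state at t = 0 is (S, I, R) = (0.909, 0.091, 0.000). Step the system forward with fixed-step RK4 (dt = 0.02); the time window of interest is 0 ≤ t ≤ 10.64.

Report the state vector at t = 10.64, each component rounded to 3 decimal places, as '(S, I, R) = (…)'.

t=0.000: state=(0.909, 0.091, 0.000)
step 1 (dt=0.02): k1=(-0.231, 0.186, 0.044), k2=(-0.235, 0.190, 0.045), k3=(-0.235, 0.190, 0.045), k4=(-0.239, 0.193, 0.046); state += dt/6·(k1+2k2+2k3+k4)
t=0.020: state=(0.904, 0.095, 0.001)
t=0.040: state=(0.899, 0.099, 0.002)
t=0.060: state=(0.894, 0.103, 0.003)
continuing one RK4 step at a time; state shown every 25 steps (Δt=0.5):
t=0.500: state=(0.735, 0.228, 0.037)
t=1.000: state=(0.470, 0.415, 0.115)
t=1.500: state=(0.240, 0.528, 0.232)
t=2.000: state=(0.114, 0.524, 0.362)
t=2.500: state=(0.057, 0.461, 0.482)
t=3.000: state=(0.032, 0.383, 0.585)
t=3.500: state=(0.020, 0.311, 0.669)
t=4.000: state=(0.013, 0.250, 0.737)
t=4.500: state=(0.010, 0.199, 0.791)
t=5.000: state=(0.008, 0.158, 0.834)
t=5.500: state=(0.006, 0.125, 0.869)
t=6.000: state=(0.005, 0.099, 0.896)
t=6.500: state=(0.005, 0.078, 0.917)
t=7.000: state=(0.004, 0.062, 0.934)
t=7.500: state=(0.004, 0.049, 0.947)
t=8.000: state=(0.004, 0.038, 0.958)
t=8.500: state=(0.004, 0.030, 0.966)
t=9.000: state=(0.003, 0.024, 0.973)
t=9.500: state=(0.003, 0.019, 0.978)
t=10.000: state=(0.003, 0.015, 0.982)
t=10.500: state=(0.003, 0.012, 0.985)
t=10.640: state=(0.003, 0.011, 0.986)

(S, I, R) = (0.003, 0.011, 0.986)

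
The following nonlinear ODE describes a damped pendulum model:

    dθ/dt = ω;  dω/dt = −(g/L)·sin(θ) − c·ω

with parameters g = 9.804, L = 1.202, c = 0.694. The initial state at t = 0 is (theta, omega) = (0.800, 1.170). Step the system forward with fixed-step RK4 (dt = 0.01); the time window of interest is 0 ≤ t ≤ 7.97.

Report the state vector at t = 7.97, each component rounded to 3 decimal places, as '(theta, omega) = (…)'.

t=0.000: state=(0.800, 1.170)
step 1 (dt=0.01): k1=(1.170, -6.663), k2=(1.137, -6.673), k3=(1.137, -6.672), k4=(1.103, -6.681); state += dt/6·(k1+2k2+2k3+k4)
t=0.010: state=(0.811, 1.103)
t=0.020: state=(0.822, 1.036)
t=0.030: state=(0.832, 0.969)
continuing one RK4 step at a time; state shown every 50 steps (Δt=0.5):
t=0.500: state=(0.606, -1.679)
t=1.000: state=(-0.346, -1.491)
t=1.500: state=(-0.535, 0.715)
t=2.000: state=(0.079, 1.291)
t=2.500: state=(0.400, -0.136)
t=3.000: state=(0.057, -0.953)
t=3.500: state=(-0.267, -0.165)
t=4.000: state=(-0.112, 0.629)
t=4.500: state=(0.159, 0.284)
t=5.000: state=(0.121, -0.370)
t=5.500: state=(-0.081, -0.298)
t=6.000: state=(-0.106, 0.184)
t=6.500: state=(0.029, 0.259)
t=7.000: state=(0.083, -0.063)
t=7.500: state=(0.000, -0.199)
t=7.970: state=(-0.058, -0.021)

(theta, omega) = (-0.058, -0.021)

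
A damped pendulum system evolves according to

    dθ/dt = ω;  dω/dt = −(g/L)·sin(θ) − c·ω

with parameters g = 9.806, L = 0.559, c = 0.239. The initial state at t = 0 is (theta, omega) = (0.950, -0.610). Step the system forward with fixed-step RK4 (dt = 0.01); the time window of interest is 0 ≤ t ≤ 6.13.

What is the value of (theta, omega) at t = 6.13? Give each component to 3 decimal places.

(theta, omega) = (0.450, 0.113)

t=0.000: state=(0.950, -0.610)
step 1 (dt=0.01): k1=(-0.610, -14.123), k2=(-0.681, -14.075), k3=(-0.680, -14.072), k4=(-0.751, -14.020); state += dt/6·(k1+2k2+2k3+k4)
t=0.010: state=(0.943, -0.751)
t=0.020: state=(0.935, -0.890)
t=0.030: state=(0.925, -1.029)
continuing one RK4 step at a time; state shown every 20 steps (Δt=0.2):
t=0.200: state=(0.569, -3.021)
t=0.400: state=(-0.136, -3.625)
t=0.600: state=(-0.724, -1.955)
t=0.800: state=(-0.855, 0.672)
t=1.000: state=(-0.485, 2.848)
t=1.200: state=(0.164, 3.266)
t=1.400: state=(0.680, 1.633)
t=1.600: state=(0.764, -0.812)
t=1.800: state=(0.391, -2.720)
t=2.000: state=(-0.206, -2.908)
t=2.200: state=(-0.647, -1.275)
t=2.400: state=(-0.675, 0.988)
t=2.600: state=(-0.295, 2.606)
t=2.800: state=(0.253, 2.544)
t=3.000: state=(0.615, 0.904)
t=3.200: state=(0.585, -1.171)
t=3.400: state=(0.198, -2.480)
t=3.600: state=(-0.296, -2.175)
t=3.800: state=(-0.581, -0.536)
t=4.000: state=(-0.495, 1.335)
t=4.200: state=(-0.106, 2.329)
t=4.400: state=(0.332, 1.801)
t=4.600: state=(0.541, 0.185)
t=4.800: state=(0.404, -1.463)
t=5.000: state=(0.021, -2.146)
t=5.200: state=(-0.358, -1.428)
t=5.400: state=(-0.493, 0.135)
t=5.600: state=(-0.314, 1.546)
t=5.800: state=(0.055, 1.931)
t=6.000: state=(0.372, 1.065)
t=6.130: state=(0.450, 0.113)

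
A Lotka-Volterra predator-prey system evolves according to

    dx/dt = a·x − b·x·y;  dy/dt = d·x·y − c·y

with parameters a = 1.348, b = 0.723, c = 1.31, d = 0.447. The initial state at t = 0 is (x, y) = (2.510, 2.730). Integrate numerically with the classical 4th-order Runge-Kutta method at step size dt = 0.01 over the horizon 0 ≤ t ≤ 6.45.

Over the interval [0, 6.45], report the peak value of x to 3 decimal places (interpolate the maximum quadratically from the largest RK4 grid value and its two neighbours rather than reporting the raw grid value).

t=0.000: state=(2.510, 2.730)
step 1 (dt=0.01): k1=(-1.571, -0.513), k2=(-1.561, -0.522), k3=(-1.561, -0.522), k4=(-1.552, -0.531); state += dt/6·(k1+2k2+2k3+k4)
t=0.010: state=(2.494, 2.725)
t=0.020: state=(2.479, 2.719)
t=0.030: state=(2.464, 2.714)
continuing one RK4 step at a time; state shown every 25 steps (Δt=0.25):
t=0.250: state=(2.178, 2.554)
t=0.500: state=(1.963, 2.317)
t=0.750: state=(1.851, 2.065)
t=1.000: state=(1.824, 1.826)
t=1.250: state=(1.873, 1.617)
t=1.500: state=(1.990, 1.446)
t=1.750: state=(2.174, 1.314)
t=2.000: state=(2.423, 1.224)
t=2.250: state=(2.734, 1.176)
t=2.500: state=(3.099, 1.173)
t=2.750: state=(3.499, 1.222)
t=3.000: state=(3.894, 1.332)
t=3.250: state=(4.223, 1.512)
t=3.500: state=(4.403, 1.768)
t=3.750: state=(4.357, 2.084)
t=4.000: state=(4.064, 2.409)
t=4.250: state=(3.592, 2.667)
t=4.500: state=(3.066, 2.788)
t=4.750: state=(2.597, 2.755)
t=5.000: state=(2.239, 2.599)
t=5.250: state=(2.000, 2.371)
t=5.500: state=(1.867, 2.119)
t=5.750: state=(1.823, 1.876)
t=6.000: state=(1.857, 1.659)
t=6.250: state=(1.960, 1.479)
t=6.450: state=(2.090, 1.364)
largest grid value and its neighbours: x(3.570)=4.41485, x(3.580)=4.41505, x(3.590)=4.41485
parabola through these three points peaks at t≈3.580 with x≈4.41505

max x = 4.415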